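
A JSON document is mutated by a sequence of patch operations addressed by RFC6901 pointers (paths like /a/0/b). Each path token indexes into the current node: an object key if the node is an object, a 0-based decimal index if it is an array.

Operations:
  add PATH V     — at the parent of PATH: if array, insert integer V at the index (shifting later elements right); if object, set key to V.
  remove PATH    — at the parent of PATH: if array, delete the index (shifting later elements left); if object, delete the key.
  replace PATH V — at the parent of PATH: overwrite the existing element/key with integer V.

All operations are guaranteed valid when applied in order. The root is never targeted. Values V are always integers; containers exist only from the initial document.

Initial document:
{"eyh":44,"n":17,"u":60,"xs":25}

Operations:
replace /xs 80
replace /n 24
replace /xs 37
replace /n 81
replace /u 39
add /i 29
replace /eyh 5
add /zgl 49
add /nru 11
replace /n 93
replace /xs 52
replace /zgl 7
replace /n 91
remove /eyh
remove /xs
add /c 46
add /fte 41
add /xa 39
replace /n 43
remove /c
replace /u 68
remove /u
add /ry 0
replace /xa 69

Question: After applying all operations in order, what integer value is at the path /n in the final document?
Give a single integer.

After op 1 (replace /xs 80): {"eyh":44,"n":17,"u":60,"xs":80}
After op 2 (replace /n 24): {"eyh":44,"n":24,"u":60,"xs":80}
After op 3 (replace /xs 37): {"eyh":44,"n":24,"u":60,"xs":37}
After op 4 (replace /n 81): {"eyh":44,"n":81,"u":60,"xs":37}
After op 5 (replace /u 39): {"eyh":44,"n":81,"u":39,"xs":37}
After op 6 (add /i 29): {"eyh":44,"i":29,"n":81,"u":39,"xs":37}
After op 7 (replace /eyh 5): {"eyh":5,"i":29,"n":81,"u":39,"xs":37}
After op 8 (add /zgl 49): {"eyh":5,"i":29,"n":81,"u":39,"xs":37,"zgl":49}
After op 9 (add /nru 11): {"eyh":5,"i":29,"n":81,"nru":11,"u":39,"xs":37,"zgl":49}
After op 10 (replace /n 93): {"eyh":5,"i":29,"n":93,"nru":11,"u":39,"xs":37,"zgl":49}
After op 11 (replace /xs 52): {"eyh":5,"i":29,"n":93,"nru":11,"u":39,"xs":52,"zgl":49}
After op 12 (replace /zgl 7): {"eyh":5,"i":29,"n":93,"nru":11,"u":39,"xs":52,"zgl":7}
After op 13 (replace /n 91): {"eyh":5,"i":29,"n":91,"nru":11,"u":39,"xs":52,"zgl":7}
After op 14 (remove /eyh): {"i":29,"n":91,"nru":11,"u":39,"xs":52,"zgl":7}
After op 15 (remove /xs): {"i":29,"n":91,"nru":11,"u":39,"zgl":7}
After op 16 (add /c 46): {"c":46,"i":29,"n":91,"nru":11,"u":39,"zgl":7}
After op 17 (add /fte 41): {"c":46,"fte":41,"i":29,"n":91,"nru":11,"u":39,"zgl":7}
After op 18 (add /xa 39): {"c":46,"fte":41,"i":29,"n":91,"nru":11,"u":39,"xa":39,"zgl":7}
After op 19 (replace /n 43): {"c":46,"fte":41,"i":29,"n":43,"nru":11,"u":39,"xa":39,"zgl":7}
After op 20 (remove /c): {"fte":41,"i":29,"n":43,"nru":11,"u":39,"xa":39,"zgl":7}
After op 21 (replace /u 68): {"fte":41,"i":29,"n":43,"nru":11,"u":68,"xa":39,"zgl":7}
After op 22 (remove /u): {"fte":41,"i":29,"n":43,"nru":11,"xa":39,"zgl":7}
After op 23 (add /ry 0): {"fte":41,"i":29,"n":43,"nru":11,"ry":0,"xa":39,"zgl":7}
After op 24 (replace /xa 69): {"fte":41,"i":29,"n":43,"nru":11,"ry":0,"xa":69,"zgl":7}
Value at /n: 43

Answer: 43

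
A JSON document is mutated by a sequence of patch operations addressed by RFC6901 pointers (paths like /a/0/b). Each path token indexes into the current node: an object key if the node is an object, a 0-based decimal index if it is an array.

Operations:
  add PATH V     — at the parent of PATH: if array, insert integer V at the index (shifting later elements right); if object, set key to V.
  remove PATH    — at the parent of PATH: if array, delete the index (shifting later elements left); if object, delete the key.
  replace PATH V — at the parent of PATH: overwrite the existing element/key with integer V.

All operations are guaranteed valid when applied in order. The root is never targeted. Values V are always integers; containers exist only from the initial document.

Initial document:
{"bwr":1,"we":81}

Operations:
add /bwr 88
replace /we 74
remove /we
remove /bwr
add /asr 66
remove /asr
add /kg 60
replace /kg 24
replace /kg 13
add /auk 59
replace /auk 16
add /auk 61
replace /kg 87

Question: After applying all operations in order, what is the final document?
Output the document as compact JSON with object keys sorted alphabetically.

Answer: {"auk":61,"kg":87}

Derivation:
After op 1 (add /bwr 88): {"bwr":88,"we":81}
After op 2 (replace /we 74): {"bwr":88,"we":74}
After op 3 (remove /we): {"bwr":88}
After op 4 (remove /bwr): {}
After op 5 (add /asr 66): {"asr":66}
After op 6 (remove /asr): {}
After op 7 (add /kg 60): {"kg":60}
After op 8 (replace /kg 24): {"kg":24}
After op 9 (replace /kg 13): {"kg":13}
After op 10 (add /auk 59): {"auk":59,"kg":13}
After op 11 (replace /auk 16): {"auk":16,"kg":13}
After op 12 (add /auk 61): {"auk":61,"kg":13}
After op 13 (replace /kg 87): {"auk":61,"kg":87}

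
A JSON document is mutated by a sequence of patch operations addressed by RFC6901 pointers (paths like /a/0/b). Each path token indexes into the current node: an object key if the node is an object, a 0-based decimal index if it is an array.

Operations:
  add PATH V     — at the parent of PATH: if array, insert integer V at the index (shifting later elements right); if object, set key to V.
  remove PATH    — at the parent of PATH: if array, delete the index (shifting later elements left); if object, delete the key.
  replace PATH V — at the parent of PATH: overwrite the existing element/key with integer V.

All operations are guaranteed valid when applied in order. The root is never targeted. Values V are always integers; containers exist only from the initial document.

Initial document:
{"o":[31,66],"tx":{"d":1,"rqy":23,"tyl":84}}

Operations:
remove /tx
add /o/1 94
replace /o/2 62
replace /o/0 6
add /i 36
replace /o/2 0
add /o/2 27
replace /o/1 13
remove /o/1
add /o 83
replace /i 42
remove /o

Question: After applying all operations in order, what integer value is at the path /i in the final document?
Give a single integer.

Answer: 42

Derivation:
After op 1 (remove /tx): {"o":[31,66]}
After op 2 (add /o/1 94): {"o":[31,94,66]}
After op 3 (replace /o/2 62): {"o":[31,94,62]}
After op 4 (replace /o/0 6): {"o":[6,94,62]}
After op 5 (add /i 36): {"i":36,"o":[6,94,62]}
After op 6 (replace /o/2 0): {"i":36,"o":[6,94,0]}
After op 7 (add /o/2 27): {"i":36,"o":[6,94,27,0]}
After op 8 (replace /o/1 13): {"i":36,"o":[6,13,27,0]}
After op 9 (remove /o/1): {"i":36,"o":[6,27,0]}
After op 10 (add /o 83): {"i":36,"o":83}
After op 11 (replace /i 42): {"i":42,"o":83}
After op 12 (remove /o): {"i":42}
Value at /i: 42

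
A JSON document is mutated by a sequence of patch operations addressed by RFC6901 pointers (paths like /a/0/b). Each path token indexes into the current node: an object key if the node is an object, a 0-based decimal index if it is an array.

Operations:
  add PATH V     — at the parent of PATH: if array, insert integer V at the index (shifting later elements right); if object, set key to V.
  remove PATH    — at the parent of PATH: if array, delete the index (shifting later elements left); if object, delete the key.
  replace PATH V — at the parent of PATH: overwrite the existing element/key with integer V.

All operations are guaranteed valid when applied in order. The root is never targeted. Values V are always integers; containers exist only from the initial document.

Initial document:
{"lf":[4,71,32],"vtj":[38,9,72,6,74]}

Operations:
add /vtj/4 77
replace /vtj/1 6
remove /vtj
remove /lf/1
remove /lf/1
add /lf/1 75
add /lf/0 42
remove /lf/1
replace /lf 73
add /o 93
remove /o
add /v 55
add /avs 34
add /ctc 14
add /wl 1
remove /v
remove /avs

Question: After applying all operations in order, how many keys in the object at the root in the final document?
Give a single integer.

Answer: 3

Derivation:
After op 1 (add /vtj/4 77): {"lf":[4,71,32],"vtj":[38,9,72,6,77,74]}
After op 2 (replace /vtj/1 6): {"lf":[4,71,32],"vtj":[38,6,72,6,77,74]}
After op 3 (remove /vtj): {"lf":[4,71,32]}
After op 4 (remove /lf/1): {"lf":[4,32]}
After op 5 (remove /lf/1): {"lf":[4]}
After op 6 (add /lf/1 75): {"lf":[4,75]}
After op 7 (add /lf/0 42): {"lf":[42,4,75]}
After op 8 (remove /lf/1): {"lf":[42,75]}
After op 9 (replace /lf 73): {"lf":73}
After op 10 (add /o 93): {"lf":73,"o":93}
After op 11 (remove /o): {"lf":73}
After op 12 (add /v 55): {"lf":73,"v":55}
After op 13 (add /avs 34): {"avs":34,"lf":73,"v":55}
After op 14 (add /ctc 14): {"avs":34,"ctc":14,"lf":73,"v":55}
After op 15 (add /wl 1): {"avs":34,"ctc":14,"lf":73,"v":55,"wl":1}
After op 16 (remove /v): {"avs":34,"ctc":14,"lf":73,"wl":1}
After op 17 (remove /avs): {"ctc":14,"lf":73,"wl":1}
Size at the root: 3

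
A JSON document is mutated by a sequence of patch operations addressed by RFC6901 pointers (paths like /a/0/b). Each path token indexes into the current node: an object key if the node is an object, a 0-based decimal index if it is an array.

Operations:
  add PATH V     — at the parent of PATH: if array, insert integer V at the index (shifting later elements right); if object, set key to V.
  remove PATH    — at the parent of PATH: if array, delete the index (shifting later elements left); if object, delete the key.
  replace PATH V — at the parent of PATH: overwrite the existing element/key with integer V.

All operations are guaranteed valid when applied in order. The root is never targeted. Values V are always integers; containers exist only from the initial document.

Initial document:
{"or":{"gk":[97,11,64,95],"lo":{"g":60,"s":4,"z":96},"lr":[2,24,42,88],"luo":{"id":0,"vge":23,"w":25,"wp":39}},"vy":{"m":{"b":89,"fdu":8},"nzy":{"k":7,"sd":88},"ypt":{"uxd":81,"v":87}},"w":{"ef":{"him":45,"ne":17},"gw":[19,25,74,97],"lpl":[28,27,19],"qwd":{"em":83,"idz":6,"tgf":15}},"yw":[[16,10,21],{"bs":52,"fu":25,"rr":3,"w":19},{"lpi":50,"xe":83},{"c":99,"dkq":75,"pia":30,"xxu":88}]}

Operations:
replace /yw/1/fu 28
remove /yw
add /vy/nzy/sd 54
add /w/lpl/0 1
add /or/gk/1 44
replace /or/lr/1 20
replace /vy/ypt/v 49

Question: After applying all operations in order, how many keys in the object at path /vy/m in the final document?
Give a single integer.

After op 1 (replace /yw/1/fu 28): {"or":{"gk":[97,11,64,95],"lo":{"g":60,"s":4,"z":96},"lr":[2,24,42,88],"luo":{"id":0,"vge":23,"w":25,"wp":39}},"vy":{"m":{"b":89,"fdu":8},"nzy":{"k":7,"sd":88},"ypt":{"uxd":81,"v":87}},"w":{"ef":{"him":45,"ne":17},"gw":[19,25,74,97],"lpl":[28,27,19],"qwd":{"em":83,"idz":6,"tgf":15}},"yw":[[16,10,21],{"bs":52,"fu":28,"rr":3,"w":19},{"lpi":50,"xe":83},{"c":99,"dkq":75,"pia":30,"xxu":88}]}
After op 2 (remove /yw): {"or":{"gk":[97,11,64,95],"lo":{"g":60,"s":4,"z":96},"lr":[2,24,42,88],"luo":{"id":0,"vge":23,"w":25,"wp":39}},"vy":{"m":{"b":89,"fdu":8},"nzy":{"k":7,"sd":88},"ypt":{"uxd":81,"v":87}},"w":{"ef":{"him":45,"ne":17},"gw":[19,25,74,97],"lpl":[28,27,19],"qwd":{"em":83,"idz":6,"tgf":15}}}
After op 3 (add /vy/nzy/sd 54): {"or":{"gk":[97,11,64,95],"lo":{"g":60,"s":4,"z":96},"lr":[2,24,42,88],"luo":{"id":0,"vge":23,"w":25,"wp":39}},"vy":{"m":{"b":89,"fdu":8},"nzy":{"k":7,"sd":54},"ypt":{"uxd":81,"v":87}},"w":{"ef":{"him":45,"ne":17},"gw":[19,25,74,97],"lpl":[28,27,19],"qwd":{"em":83,"idz":6,"tgf":15}}}
After op 4 (add /w/lpl/0 1): {"or":{"gk":[97,11,64,95],"lo":{"g":60,"s":4,"z":96},"lr":[2,24,42,88],"luo":{"id":0,"vge":23,"w":25,"wp":39}},"vy":{"m":{"b":89,"fdu":8},"nzy":{"k":7,"sd":54},"ypt":{"uxd":81,"v":87}},"w":{"ef":{"him":45,"ne":17},"gw":[19,25,74,97],"lpl":[1,28,27,19],"qwd":{"em":83,"idz":6,"tgf":15}}}
After op 5 (add /or/gk/1 44): {"or":{"gk":[97,44,11,64,95],"lo":{"g":60,"s":4,"z":96},"lr":[2,24,42,88],"luo":{"id":0,"vge":23,"w":25,"wp":39}},"vy":{"m":{"b":89,"fdu":8},"nzy":{"k":7,"sd":54},"ypt":{"uxd":81,"v":87}},"w":{"ef":{"him":45,"ne":17},"gw":[19,25,74,97],"lpl":[1,28,27,19],"qwd":{"em":83,"idz":6,"tgf":15}}}
After op 6 (replace /or/lr/1 20): {"or":{"gk":[97,44,11,64,95],"lo":{"g":60,"s":4,"z":96},"lr":[2,20,42,88],"luo":{"id":0,"vge":23,"w":25,"wp":39}},"vy":{"m":{"b":89,"fdu":8},"nzy":{"k":7,"sd":54},"ypt":{"uxd":81,"v":87}},"w":{"ef":{"him":45,"ne":17},"gw":[19,25,74,97],"lpl":[1,28,27,19],"qwd":{"em":83,"idz":6,"tgf":15}}}
After op 7 (replace /vy/ypt/v 49): {"or":{"gk":[97,44,11,64,95],"lo":{"g":60,"s":4,"z":96},"lr":[2,20,42,88],"luo":{"id":0,"vge":23,"w":25,"wp":39}},"vy":{"m":{"b":89,"fdu":8},"nzy":{"k":7,"sd":54},"ypt":{"uxd":81,"v":49}},"w":{"ef":{"him":45,"ne":17},"gw":[19,25,74,97],"lpl":[1,28,27,19],"qwd":{"em":83,"idz":6,"tgf":15}}}
Size at path /vy/m: 2

Answer: 2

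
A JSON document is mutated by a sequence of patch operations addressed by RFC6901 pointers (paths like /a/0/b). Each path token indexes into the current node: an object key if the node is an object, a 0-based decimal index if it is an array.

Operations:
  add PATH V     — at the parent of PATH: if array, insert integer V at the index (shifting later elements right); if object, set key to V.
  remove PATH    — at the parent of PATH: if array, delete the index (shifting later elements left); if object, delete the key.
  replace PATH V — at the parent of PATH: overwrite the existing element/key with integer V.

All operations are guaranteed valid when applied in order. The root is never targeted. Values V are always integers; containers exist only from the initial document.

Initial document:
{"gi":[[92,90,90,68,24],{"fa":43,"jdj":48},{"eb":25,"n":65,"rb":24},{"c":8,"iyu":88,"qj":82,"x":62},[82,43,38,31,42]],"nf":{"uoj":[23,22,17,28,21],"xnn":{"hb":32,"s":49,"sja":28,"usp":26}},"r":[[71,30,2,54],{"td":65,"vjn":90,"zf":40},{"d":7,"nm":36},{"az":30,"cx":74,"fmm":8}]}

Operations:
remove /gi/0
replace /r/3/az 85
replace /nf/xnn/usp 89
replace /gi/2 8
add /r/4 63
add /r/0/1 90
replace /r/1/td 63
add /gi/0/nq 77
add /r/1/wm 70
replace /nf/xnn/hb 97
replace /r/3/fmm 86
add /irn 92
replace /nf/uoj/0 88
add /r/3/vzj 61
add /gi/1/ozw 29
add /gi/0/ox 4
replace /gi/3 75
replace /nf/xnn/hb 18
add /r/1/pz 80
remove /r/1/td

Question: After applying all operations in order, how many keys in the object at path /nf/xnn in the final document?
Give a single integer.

After op 1 (remove /gi/0): {"gi":[{"fa":43,"jdj":48},{"eb":25,"n":65,"rb":24},{"c":8,"iyu":88,"qj":82,"x":62},[82,43,38,31,42]],"nf":{"uoj":[23,22,17,28,21],"xnn":{"hb":32,"s":49,"sja":28,"usp":26}},"r":[[71,30,2,54],{"td":65,"vjn":90,"zf":40},{"d":7,"nm":36},{"az":30,"cx":74,"fmm":8}]}
After op 2 (replace /r/3/az 85): {"gi":[{"fa":43,"jdj":48},{"eb":25,"n":65,"rb":24},{"c":8,"iyu":88,"qj":82,"x":62},[82,43,38,31,42]],"nf":{"uoj":[23,22,17,28,21],"xnn":{"hb":32,"s":49,"sja":28,"usp":26}},"r":[[71,30,2,54],{"td":65,"vjn":90,"zf":40},{"d":7,"nm":36},{"az":85,"cx":74,"fmm":8}]}
After op 3 (replace /nf/xnn/usp 89): {"gi":[{"fa":43,"jdj":48},{"eb":25,"n":65,"rb":24},{"c":8,"iyu":88,"qj":82,"x":62},[82,43,38,31,42]],"nf":{"uoj":[23,22,17,28,21],"xnn":{"hb":32,"s":49,"sja":28,"usp":89}},"r":[[71,30,2,54],{"td":65,"vjn":90,"zf":40},{"d":7,"nm":36},{"az":85,"cx":74,"fmm":8}]}
After op 4 (replace /gi/2 8): {"gi":[{"fa":43,"jdj":48},{"eb":25,"n":65,"rb":24},8,[82,43,38,31,42]],"nf":{"uoj":[23,22,17,28,21],"xnn":{"hb":32,"s":49,"sja":28,"usp":89}},"r":[[71,30,2,54],{"td":65,"vjn":90,"zf":40},{"d":7,"nm":36},{"az":85,"cx":74,"fmm":8}]}
After op 5 (add /r/4 63): {"gi":[{"fa":43,"jdj":48},{"eb":25,"n":65,"rb":24},8,[82,43,38,31,42]],"nf":{"uoj":[23,22,17,28,21],"xnn":{"hb":32,"s":49,"sja":28,"usp":89}},"r":[[71,30,2,54],{"td":65,"vjn":90,"zf":40},{"d":7,"nm":36},{"az":85,"cx":74,"fmm":8},63]}
After op 6 (add /r/0/1 90): {"gi":[{"fa":43,"jdj":48},{"eb":25,"n":65,"rb":24},8,[82,43,38,31,42]],"nf":{"uoj":[23,22,17,28,21],"xnn":{"hb":32,"s":49,"sja":28,"usp":89}},"r":[[71,90,30,2,54],{"td":65,"vjn":90,"zf":40},{"d":7,"nm":36},{"az":85,"cx":74,"fmm":8},63]}
After op 7 (replace /r/1/td 63): {"gi":[{"fa":43,"jdj":48},{"eb":25,"n":65,"rb":24},8,[82,43,38,31,42]],"nf":{"uoj":[23,22,17,28,21],"xnn":{"hb":32,"s":49,"sja":28,"usp":89}},"r":[[71,90,30,2,54],{"td":63,"vjn":90,"zf":40},{"d":7,"nm":36},{"az":85,"cx":74,"fmm":8},63]}
After op 8 (add /gi/0/nq 77): {"gi":[{"fa":43,"jdj":48,"nq":77},{"eb":25,"n":65,"rb":24},8,[82,43,38,31,42]],"nf":{"uoj":[23,22,17,28,21],"xnn":{"hb":32,"s":49,"sja":28,"usp":89}},"r":[[71,90,30,2,54],{"td":63,"vjn":90,"zf":40},{"d":7,"nm":36},{"az":85,"cx":74,"fmm":8},63]}
After op 9 (add /r/1/wm 70): {"gi":[{"fa":43,"jdj":48,"nq":77},{"eb":25,"n":65,"rb":24},8,[82,43,38,31,42]],"nf":{"uoj":[23,22,17,28,21],"xnn":{"hb":32,"s":49,"sja":28,"usp":89}},"r":[[71,90,30,2,54],{"td":63,"vjn":90,"wm":70,"zf":40},{"d":7,"nm":36},{"az":85,"cx":74,"fmm":8},63]}
After op 10 (replace /nf/xnn/hb 97): {"gi":[{"fa":43,"jdj":48,"nq":77},{"eb":25,"n":65,"rb":24},8,[82,43,38,31,42]],"nf":{"uoj":[23,22,17,28,21],"xnn":{"hb":97,"s":49,"sja":28,"usp":89}},"r":[[71,90,30,2,54],{"td":63,"vjn":90,"wm":70,"zf":40},{"d":7,"nm":36},{"az":85,"cx":74,"fmm":8},63]}
After op 11 (replace /r/3/fmm 86): {"gi":[{"fa":43,"jdj":48,"nq":77},{"eb":25,"n":65,"rb":24},8,[82,43,38,31,42]],"nf":{"uoj":[23,22,17,28,21],"xnn":{"hb":97,"s":49,"sja":28,"usp":89}},"r":[[71,90,30,2,54],{"td":63,"vjn":90,"wm":70,"zf":40},{"d":7,"nm":36},{"az":85,"cx":74,"fmm":86},63]}
After op 12 (add /irn 92): {"gi":[{"fa":43,"jdj":48,"nq":77},{"eb":25,"n":65,"rb":24},8,[82,43,38,31,42]],"irn":92,"nf":{"uoj":[23,22,17,28,21],"xnn":{"hb":97,"s":49,"sja":28,"usp":89}},"r":[[71,90,30,2,54],{"td":63,"vjn":90,"wm":70,"zf":40},{"d":7,"nm":36},{"az":85,"cx":74,"fmm":86},63]}
After op 13 (replace /nf/uoj/0 88): {"gi":[{"fa":43,"jdj":48,"nq":77},{"eb":25,"n":65,"rb":24},8,[82,43,38,31,42]],"irn":92,"nf":{"uoj":[88,22,17,28,21],"xnn":{"hb":97,"s":49,"sja":28,"usp":89}},"r":[[71,90,30,2,54],{"td":63,"vjn":90,"wm":70,"zf":40},{"d":7,"nm":36},{"az":85,"cx":74,"fmm":86},63]}
After op 14 (add /r/3/vzj 61): {"gi":[{"fa":43,"jdj":48,"nq":77},{"eb":25,"n":65,"rb":24},8,[82,43,38,31,42]],"irn":92,"nf":{"uoj":[88,22,17,28,21],"xnn":{"hb":97,"s":49,"sja":28,"usp":89}},"r":[[71,90,30,2,54],{"td":63,"vjn":90,"wm":70,"zf":40},{"d":7,"nm":36},{"az":85,"cx":74,"fmm":86,"vzj":61},63]}
After op 15 (add /gi/1/ozw 29): {"gi":[{"fa":43,"jdj":48,"nq":77},{"eb":25,"n":65,"ozw":29,"rb":24},8,[82,43,38,31,42]],"irn":92,"nf":{"uoj":[88,22,17,28,21],"xnn":{"hb":97,"s":49,"sja":28,"usp":89}},"r":[[71,90,30,2,54],{"td":63,"vjn":90,"wm":70,"zf":40},{"d":7,"nm":36},{"az":85,"cx":74,"fmm":86,"vzj":61},63]}
After op 16 (add /gi/0/ox 4): {"gi":[{"fa":43,"jdj":48,"nq":77,"ox":4},{"eb":25,"n":65,"ozw":29,"rb":24},8,[82,43,38,31,42]],"irn":92,"nf":{"uoj":[88,22,17,28,21],"xnn":{"hb":97,"s":49,"sja":28,"usp":89}},"r":[[71,90,30,2,54],{"td":63,"vjn":90,"wm":70,"zf":40},{"d":7,"nm":36},{"az":85,"cx":74,"fmm":86,"vzj":61},63]}
After op 17 (replace /gi/3 75): {"gi":[{"fa":43,"jdj":48,"nq":77,"ox":4},{"eb":25,"n":65,"ozw":29,"rb":24},8,75],"irn":92,"nf":{"uoj":[88,22,17,28,21],"xnn":{"hb":97,"s":49,"sja":28,"usp":89}},"r":[[71,90,30,2,54],{"td":63,"vjn":90,"wm":70,"zf":40},{"d":7,"nm":36},{"az":85,"cx":74,"fmm":86,"vzj":61},63]}
After op 18 (replace /nf/xnn/hb 18): {"gi":[{"fa":43,"jdj":48,"nq":77,"ox":4},{"eb":25,"n":65,"ozw":29,"rb":24},8,75],"irn":92,"nf":{"uoj":[88,22,17,28,21],"xnn":{"hb":18,"s":49,"sja":28,"usp":89}},"r":[[71,90,30,2,54],{"td":63,"vjn":90,"wm":70,"zf":40},{"d":7,"nm":36},{"az":85,"cx":74,"fmm":86,"vzj":61},63]}
After op 19 (add /r/1/pz 80): {"gi":[{"fa":43,"jdj":48,"nq":77,"ox":4},{"eb":25,"n":65,"ozw":29,"rb":24},8,75],"irn":92,"nf":{"uoj":[88,22,17,28,21],"xnn":{"hb":18,"s":49,"sja":28,"usp":89}},"r":[[71,90,30,2,54],{"pz":80,"td":63,"vjn":90,"wm":70,"zf":40},{"d":7,"nm":36},{"az":85,"cx":74,"fmm":86,"vzj":61},63]}
After op 20 (remove /r/1/td): {"gi":[{"fa":43,"jdj":48,"nq":77,"ox":4},{"eb":25,"n":65,"ozw":29,"rb":24},8,75],"irn":92,"nf":{"uoj":[88,22,17,28,21],"xnn":{"hb":18,"s":49,"sja":28,"usp":89}},"r":[[71,90,30,2,54],{"pz":80,"vjn":90,"wm":70,"zf":40},{"d":7,"nm":36},{"az":85,"cx":74,"fmm":86,"vzj":61},63]}
Size at path /nf/xnn: 4

Answer: 4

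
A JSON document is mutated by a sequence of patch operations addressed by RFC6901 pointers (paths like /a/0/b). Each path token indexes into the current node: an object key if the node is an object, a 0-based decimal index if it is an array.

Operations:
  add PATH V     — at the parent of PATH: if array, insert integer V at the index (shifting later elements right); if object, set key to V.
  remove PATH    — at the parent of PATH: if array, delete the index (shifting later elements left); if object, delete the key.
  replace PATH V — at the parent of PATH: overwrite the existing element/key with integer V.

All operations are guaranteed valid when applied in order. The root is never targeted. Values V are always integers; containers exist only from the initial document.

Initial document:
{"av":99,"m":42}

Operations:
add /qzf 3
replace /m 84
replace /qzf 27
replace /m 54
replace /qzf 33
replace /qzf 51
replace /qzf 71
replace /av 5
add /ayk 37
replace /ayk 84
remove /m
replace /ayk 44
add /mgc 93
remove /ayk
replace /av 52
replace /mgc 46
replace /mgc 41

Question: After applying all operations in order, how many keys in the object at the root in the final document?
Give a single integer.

Answer: 3

Derivation:
After op 1 (add /qzf 3): {"av":99,"m":42,"qzf":3}
After op 2 (replace /m 84): {"av":99,"m":84,"qzf":3}
After op 3 (replace /qzf 27): {"av":99,"m":84,"qzf":27}
After op 4 (replace /m 54): {"av":99,"m":54,"qzf":27}
After op 5 (replace /qzf 33): {"av":99,"m":54,"qzf":33}
After op 6 (replace /qzf 51): {"av":99,"m":54,"qzf":51}
After op 7 (replace /qzf 71): {"av":99,"m":54,"qzf":71}
After op 8 (replace /av 5): {"av":5,"m":54,"qzf":71}
After op 9 (add /ayk 37): {"av":5,"ayk":37,"m":54,"qzf":71}
After op 10 (replace /ayk 84): {"av":5,"ayk":84,"m":54,"qzf":71}
After op 11 (remove /m): {"av":5,"ayk":84,"qzf":71}
After op 12 (replace /ayk 44): {"av":5,"ayk":44,"qzf":71}
After op 13 (add /mgc 93): {"av":5,"ayk":44,"mgc":93,"qzf":71}
After op 14 (remove /ayk): {"av":5,"mgc":93,"qzf":71}
After op 15 (replace /av 52): {"av":52,"mgc":93,"qzf":71}
After op 16 (replace /mgc 46): {"av":52,"mgc":46,"qzf":71}
After op 17 (replace /mgc 41): {"av":52,"mgc":41,"qzf":71}
Size at the root: 3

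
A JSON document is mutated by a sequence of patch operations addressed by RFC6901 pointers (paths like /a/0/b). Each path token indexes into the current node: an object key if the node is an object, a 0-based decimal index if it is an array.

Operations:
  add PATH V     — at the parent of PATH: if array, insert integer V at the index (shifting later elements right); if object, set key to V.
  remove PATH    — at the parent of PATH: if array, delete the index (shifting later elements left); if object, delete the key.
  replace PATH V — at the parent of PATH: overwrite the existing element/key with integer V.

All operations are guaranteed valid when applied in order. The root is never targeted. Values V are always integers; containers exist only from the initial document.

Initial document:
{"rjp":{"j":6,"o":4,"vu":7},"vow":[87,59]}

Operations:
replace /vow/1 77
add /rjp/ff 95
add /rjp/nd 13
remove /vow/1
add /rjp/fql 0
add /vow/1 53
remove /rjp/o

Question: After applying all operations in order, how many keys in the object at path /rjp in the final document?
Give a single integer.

Answer: 5

Derivation:
After op 1 (replace /vow/1 77): {"rjp":{"j":6,"o":4,"vu":7},"vow":[87,77]}
After op 2 (add /rjp/ff 95): {"rjp":{"ff":95,"j":6,"o":4,"vu":7},"vow":[87,77]}
After op 3 (add /rjp/nd 13): {"rjp":{"ff":95,"j":6,"nd":13,"o":4,"vu":7},"vow":[87,77]}
After op 4 (remove /vow/1): {"rjp":{"ff":95,"j":6,"nd":13,"o":4,"vu":7},"vow":[87]}
After op 5 (add /rjp/fql 0): {"rjp":{"ff":95,"fql":0,"j":6,"nd":13,"o":4,"vu":7},"vow":[87]}
After op 6 (add /vow/1 53): {"rjp":{"ff":95,"fql":0,"j":6,"nd":13,"o":4,"vu":7},"vow":[87,53]}
After op 7 (remove /rjp/o): {"rjp":{"ff":95,"fql":0,"j":6,"nd":13,"vu":7},"vow":[87,53]}
Size at path /rjp: 5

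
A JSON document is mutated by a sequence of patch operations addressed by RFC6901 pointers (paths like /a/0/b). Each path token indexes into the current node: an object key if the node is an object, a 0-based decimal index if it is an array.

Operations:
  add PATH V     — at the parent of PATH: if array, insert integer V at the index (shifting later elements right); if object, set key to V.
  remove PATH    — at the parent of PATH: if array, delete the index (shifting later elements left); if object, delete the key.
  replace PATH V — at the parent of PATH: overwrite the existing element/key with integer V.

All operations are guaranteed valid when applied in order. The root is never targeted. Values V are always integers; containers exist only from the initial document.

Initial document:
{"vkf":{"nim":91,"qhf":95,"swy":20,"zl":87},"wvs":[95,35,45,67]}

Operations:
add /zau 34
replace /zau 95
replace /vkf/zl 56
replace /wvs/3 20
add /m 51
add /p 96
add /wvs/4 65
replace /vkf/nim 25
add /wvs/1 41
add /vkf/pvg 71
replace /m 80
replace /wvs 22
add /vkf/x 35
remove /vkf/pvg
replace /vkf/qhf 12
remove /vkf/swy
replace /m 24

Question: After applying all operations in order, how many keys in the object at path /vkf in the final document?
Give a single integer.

Answer: 4

Derivation:
After op 1 (add /zau 34): {"vkf":{"nim":91,"qhf":95,"swy":20,"zl":87},"wvs":[95,35,45,67],"zau":34}
After op 2 (replace /zau 95): {"vkf":{"nim":91,"qhf":95,"swy":20,"zl":87},"wvs":[95,35,45,67],"zau":95}
After op 3 (replace /vkf/zl 56): {"vkf":{"nim":91,"qhf":95,"swy":20,"zl":56},"wvs":[95,35,45,67],"zau":95}
After op 4 (replace /wvs/3 20): {"vkf":{"nim":91,"qhf":95,"swy":20,"zl":56},"wvs":[95,35,45,20],"zau":95}
After op 5 (add /m 51): {"m":51,"vkf":{"nim":91,"qhf":95,"swy":20,"zl":56},"wvs":[95,35,45,20],"zau":95}
After op 6 (add /p 96): {"m":51,"p":96,"vkf":{"nim":91,"qhf":95,"swy":20,"zl":56},"wvs":[95,35,45,20],"zau":95}
After op 7 (add /wvs/4 65): {"m":51,"p":96,"vkf":{"nim":91,"qhf":95,"swy":20,"zl":56},"wvs":[95,35,45,20,65],"zau":95}
After op 8 (replace /vkf/nim 25): {"m":51,"p":96,"vkf":{"nim":25,"qhf":95,"swy":20,"zl":56},"wvs":[95,35,45,20,65],"zau":95}
After op 9 (add /wvs/1 41): {"m":51,"p":96,"vkf":{"nim":25,"qhf":95,"swy":20,"zl":56},"wvs":[95,41,35,45,20,65],"zau":95}
After op 10 (add /vkf/pvg 71): {"m":51,"p":96,"vkf":{"nim":25,"pvg":71,"qhf":95,"swy":20,"zl":56},"wvs":[95,41,35,45,20,65],"zau":95}
After op 11 (replace /m 80): {"m":80,"p":96,"vkf":{"nim":25,"pvg":71,"qhf":95,"swy":20,"zl":56},"wvs":[95,41,35,45,20,65],"zau":95}
After op 12 (replace /wvs 22): {"m":80,"p":96,"vkf":{"nim":25,"pvg":71,"qhf":95,"swy":20,"zl":56},"wvs":22,"zau":95}
After op 13 (add /vkf/x 35): {"m":80,"p":96,"vkf":{"nim":25,"pvg":71,"qhf":95,"swy":20,"x":35,"zl":56},"wvs":22,"zau":95}
After op 14 (remove /vkf/pvg): {"m":80,"p":96,"vkf":{"nim":25,"qhf":95,"swy":20,"x":35,"zl":56},"wvs":22,"zau":95}
After op 15 (replace /vkf/qhf 12): {"m":80,"p":96,"vkf":{"nim":25,"qhf":12,"swy":20,"x":35,"zl":56},"wvs":22,"zau":95}
After op 16 (remove /vkf/swy): {"m":80,"p":96,"vkf":{"nim":25,"qhf":12,"x":35,"zl":56},"wvs":22,"zau":95}
After op 17 (replace /m 24): {"m":24,"p":96,"vkf":{"nim":25,"qhf":12,"x":35,"zl":56},"wvs":22,"zau":95}
Size at path /vkf: 4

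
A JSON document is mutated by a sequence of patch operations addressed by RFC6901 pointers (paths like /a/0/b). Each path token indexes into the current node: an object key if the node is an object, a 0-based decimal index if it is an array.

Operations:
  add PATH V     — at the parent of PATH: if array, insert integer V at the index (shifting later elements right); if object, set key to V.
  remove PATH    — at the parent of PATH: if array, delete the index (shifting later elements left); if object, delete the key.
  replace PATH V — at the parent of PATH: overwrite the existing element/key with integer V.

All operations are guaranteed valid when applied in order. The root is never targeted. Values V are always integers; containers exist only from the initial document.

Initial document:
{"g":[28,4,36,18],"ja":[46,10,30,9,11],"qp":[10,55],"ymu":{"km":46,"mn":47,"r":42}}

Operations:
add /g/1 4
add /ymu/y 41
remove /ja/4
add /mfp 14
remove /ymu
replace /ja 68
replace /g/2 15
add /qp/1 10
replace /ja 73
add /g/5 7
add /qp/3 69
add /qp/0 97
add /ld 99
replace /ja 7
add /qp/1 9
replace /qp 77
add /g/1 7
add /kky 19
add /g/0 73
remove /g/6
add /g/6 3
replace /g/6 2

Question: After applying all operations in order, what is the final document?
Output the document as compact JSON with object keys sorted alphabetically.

Answer: {"g":[73,28,7,4,15,36,2,7],"ja":7,"kky":19,"ld":99,"mfp":14,"qp":77}

Derivation:
After op 1 (add /g/1 4): {"g":[28,4,4,36,18],"ja":[46,10,30,9,11],"qp":[10,55],"ymu":{"km":46,"mn":47,"r":42}}
After op 2 (add /ymu/y 41): {"g":[28,4,4,36,18],"ja":[46,10,30,9,11],"qp":[10,55],"ymu":{"km":46,"mn":47,"r":42,"y":41}}
After op 3 (remove /ja/4): {"g":[28,4,4,36,18],"ja":[46,10,30,9],"qp":[10,55],"ymu":{"km":46,"mn":47,"r":42,"y":41}}
After op 4 (add /mfp 14): {"g":[28,4,4,36,18],"ja":[46,10,30,9],"mfp":14,"qp":[10,55],"ymu":{"km":46,"mn":47,"r":42,"y":41}}
After op 5 (remove /ymu): {"g":[28,4,4,36,18],"ja":[46,10,30,9],"mfp":14,"qp":[10,55]}
After op 6 (replace /ja 68): {"g":[28,4,4,36,18],"ja":68,"mfp":14,"qp":[10,55]}
After op 7 (replace /g/2 15): {"g":[28,4,15,36,18],"ja":68,"mfp":14,"qp":[10,55]}
After op 8 (add /qp/1 10): {"g":[28,4,15,36,18],"ja":68,"mfp":14,"qp":[10,10,55]}
After op 9 (replace /ja 73): {"g":[28,4,15,36,18],"ja":73,"mfp":14,"qp":[10,10,55]}
After op 10 (add /g/5 7): {"g":[28,4,15,36,18,7],"ja":73,"mfp":14,"qp":[10,10,55]}
After op 11 (add /qp/3 69): {"g":[28,4,15,36,18,7],"ja":73,"mfp":14,"qp":[10,10,55,69]}
After op 12 (add /qp/0 97): {"g":[28,4,15,36,18,7],"ja":73,"mfp":14,"qp":[97,10,10,55,69]}
After op 13 (add /ld 99): {"g":[28,4,15,36,18,7],"ja":73,"ld":99,"mfp":14,"qp":[97,10,10,55,69]}
After op 14 (replace /ja 7): {"g":[28,4,15,36,18,7],"ja":7,"ld":99,"mfp":14,"qp":[97,10,10,55,69]}
After op 15 (add /qp/1 9): {"g":[28,4,15,36,18,7],"ja":7,"ld":99,"mfp":14,"qp":[97,9,10,10,55,69]}
After op 16 (replace /qp 77): {"g":[28,4,15,36,18,7],"ja":7,"ld":99,"mfp":14,"qp":77}
After op 17 (add /g/1 7): {"g":[28,7,4,15,36,18,7],"ja":7,"ld":99,"mfp":14,"qp":77}
After op 18 (add /kky 19): {"g":[28,7,4,15,36,18,7],"ja":7,"kky":19,"ld":99,"mfp":14,"qp":77}
After op 19 (add /g/0 73): {"g":[73,28,7,4,15,36,18,7],"ja":7,"kky":19,"ld":99,"mfp":14,"qp":77}
After op 20 (remove /g/6): {"g":[73,28,7,4,15,36,7],"ja":7,"kky":19,"ld":99,"mfp":14,"qp":77}
After op 21 (add /g/6 3): {"g":[73,28,7,4,15,36,3,7],"ja":7,"kky":19,"ld":99,"mfp":14,"qp":77}
After op 22 (replace /g/6 2): {"g":[73,28,7,4,15,36,2,7],"ja":7,"kky":19,"ld":99,"mfp":14,"qp":77}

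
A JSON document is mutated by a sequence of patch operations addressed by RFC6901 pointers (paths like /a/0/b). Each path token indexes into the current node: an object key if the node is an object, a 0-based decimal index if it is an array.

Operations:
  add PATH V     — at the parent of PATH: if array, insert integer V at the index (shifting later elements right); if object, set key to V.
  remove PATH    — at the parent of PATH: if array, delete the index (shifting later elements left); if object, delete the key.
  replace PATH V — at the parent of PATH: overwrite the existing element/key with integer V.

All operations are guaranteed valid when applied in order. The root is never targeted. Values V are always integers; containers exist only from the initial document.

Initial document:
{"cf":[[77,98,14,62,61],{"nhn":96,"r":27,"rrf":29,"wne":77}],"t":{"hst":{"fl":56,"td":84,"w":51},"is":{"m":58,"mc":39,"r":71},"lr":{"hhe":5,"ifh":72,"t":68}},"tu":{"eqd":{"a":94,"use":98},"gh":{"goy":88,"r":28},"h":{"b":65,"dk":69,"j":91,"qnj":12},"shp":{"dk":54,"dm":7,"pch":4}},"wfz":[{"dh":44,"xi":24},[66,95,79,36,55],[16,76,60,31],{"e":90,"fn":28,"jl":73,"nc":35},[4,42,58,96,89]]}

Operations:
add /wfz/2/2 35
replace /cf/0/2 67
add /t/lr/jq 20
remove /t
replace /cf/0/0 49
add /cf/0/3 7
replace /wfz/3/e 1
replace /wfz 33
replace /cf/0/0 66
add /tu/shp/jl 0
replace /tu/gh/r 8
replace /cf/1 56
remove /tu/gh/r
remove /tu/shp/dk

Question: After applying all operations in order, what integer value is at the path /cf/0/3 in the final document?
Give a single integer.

Answer: 7

Derivation:
After op 1 (add /wfz/2/2 35): {"cf":[[77,98,14,62,61],{"nhn":96,"r":27,"rrf":29,"wne":77}],"t":{"hst":{"fl":56,"td":84,"w":51},"is":{"m":58,"mc":39,"r":71},"lr":{"hhe":5,"ifh":72,"t":68}},"tu":{"eqd":{"a":94,"use":98},"gh":{"goy":88,"r":28},"h":{"b":65,"dk":69,"j":91,"qnj":12},"shp":{"dk":54,"dm":7,"pch":4}},"wfz":[{"dh":44,"xi":24},[66,95,79,36,55],[16,76,35,60,31],{"e":90,"fn":28,"jl":73,"nc":35},[4,42,58,96,89]]}
After op 2 (replace /cf/0/2 67): {"cf":[[77,98,67,62,61],{"nhn":96,"r":27,"rrf":29,"wne":77}],"t":{"hst":{"fl":56,"td":84,"w":51},"is":{"m":58,"mc":39,"r":71},"lr":{"hhe":5,"ifh":72,"t":68}},"tu":{"eqd":{"a":94,"use":98},"gh":{"goy":88,"r":28},"h":{"b":65,"dk":69,"j":91,"qnj":12},"shp":{"dk":54,"dm":7,"pch":4}},"wfz":[{"dh":44,"xi":24},[66,95,79,36,55],[16,76,35,60,31],{"e":90,"fn":28,"jl":73,"nc":35},[4,42,58,96,89]]}
After op 3 (add /t/lr/jq 20): {"cf":[[77,98,67,62,61],{"nhn":96,"r":27,"rrf":29,"wne":77}],"t":{"hst":{"fl":56,"td":84,"w":51},"is":{"m":58,"mc":39,"r":71},"lr":{"hhe":5,"ifh":72,"jq":20,"t":68}},"tu":{"eqd":{"a":94,"use":98},"gh":{"goy":88,"r":28},"h":{"b":65,"dk":69,"j":91,"qnj":12},"shp":{"dk":54,"dm":7,"pch":4}},"wfz":[{"dh":44,"xi":24},[66,95,79,36,55],[16,76,35,60,31],{"e":90,"fn":28,"jl":73,"nc":35},[4,42,58,96,89]]}
After op 4 (remove /t): {"cf":[[77,98,67,62,61],{"nhn":96,"r":27,"rrf":29,"wne":77}],"tu":{"eqd":{"a":94,"use":98},"gh":{"goy":88,"r":28},"h":{"b":65,"dk":69,"j":91,"qnj":12},"shp":{"dk":54,"dm":7,"pch":4}},"wfz":[{"dh":44,"xi":24},[66,95,79,36,55],[16,76,35,60,31],{"e":90,"fn":28,"jl":73,"nc":35},[4,42,58,96,89]]}
After op 5 (replace /cf/0/0 49): {"cf":[[49,98,67,62,61],{"nhn":96,"r":27,"rrf":29,"wne":77}],"tu":{"eqd":{"a":94,"use":98},"gh":{"goy":88,"r":28},"h":{"b":65,"dk":69,"j":91,"qnj":12},"shp":{"dk":54,"dm":7,"pch":4}},"wfz":[{"dh":44,"xi":24},[66,95,79,36,55],[16,76,35,60,31],{"e":90,"fn":28,"jl":73,"nc":35},[4,42,58,96,89]]}
After op 6 (add /cf/0/3 7): {"cf":[[49,98,67,7,62,61],{"nhn":96,"r":27,"rrf":29,"wne":77}],"tu":{"eqd":{"a":94,"use":98},"gh":{"goy":88,"r":28},"h":{"b":65,"dk":69,"j":91,"qnj":12},"shp":{"dk":54,"dm":7,"pch":4}},"wfz":[{"dh":44,"xi":24},[66,95,79,36,55],[16,76,35,60,31],{"e":90,"fn":28,"jl":73,"nc":35},[4,42,58,96,89]]}
After op 7 (replace /wfz/3/e 1): {"cf":[[49,98,67,7,62,61],{"nhn":96,"r":27,"rrf":29,"wne":77}],"tu":{"eqd":{"a":94,"use":98},"gh":{"goy":88,"r":28},"h":{"b":65,"dk":69,"j":91,"qnj":12},"shp":{"dk":54,"dm":7,"pch":4}},"wfz":[{"dh":44,"xi":24},[66,95,79,36,55],[16,76,35,60,31],{"e":1,"fn":28,"jl":73,"nc":35},[4,42,58,96,89]]}
After op 8 (replace /wfz 33): {"cf":[[49,98,67,7,62,61],{"nhn":96,"r":27,"rrf":29,"wne":77}],"tu":{"eqd":{"a":94,"use":98},"gh":{"goy":88,"r":28},"h":{"b":65,"dk":69,"j":91,"qnj":12},"shp":{"dk":54,"dm":7,"pch":4}},"wfz":33}
After op 9 (replace /cf/0/0 66): {"cf":[[66,98,67,7,62,61],{"nhn":96,"r":27,"rrf":29,"wne":77}],"tu":{"eqd":{"a":94,"use":98},"gh":{"goy":88,"r":28},"h":{"b":65,"dk":69,"j":91,"qnj":12},"shp":{"dk":54,"dm":7,"pch":4}},"wfz":33}
After op 10 (add /tu/shp/jl 0): {"cf":[[66,98,67,7,62,61],{"nhn":96,"r":27,"rrf":29,"wne":77}],"tu":{"eqd":{"a":94,"use":98},"gh":{"goy":88,"r":28},"h":{"b":65,"dk":69,"j":91,"qnj":12},"shp":{"dk":54,"dm":7,"jl":0,"pch":4}},"wfz":33}
After op 11 (replace /tu/gh/r 8): {"cf":[[66,98,67,7,62,61],{"nhn":96,"r":27,"rrf":29,"wne":77}],"tu":{"eqd":{"a":94,"use":98},"gh":{"goy":88,"r":8},"h":{"b":65,"dk":69,"j":91,"qnj":12},"shp":{"dk":54,"dm":7,"jl":0,"pch":4}},"wfz":33}
After op 12 (replace /cf/1 56): {"cf":[[66,98,67,7,62,61],56],"tu":{"eqd":{"a":94,"use":98},"gh":{"goy":88,"r":8},"h":{"b":65,"dk":69,"j":91,"qnj":12},"shp":{"dk":54,"dm":7,"jl":0,"pch":4}},"wfz":33}
After op 13 (remove /tu/gh/r): {"cf":[[66,98,67,7,62,61],56],"tu":{"eqd":{"a":94,"use":98},"gh":{"goy":88},"h":{"b":65,"dk":69,"j":91,"qnj":12},"shp":{"dk":54,"dm":7,"jl":0,"pch":4}},"wfz":33}
After op 14 (remove /tu/shp/dk): {"cf":[[66,98,67,7,62,61],56],"tu":{"eqd":{"a":94,"use":98},"gh":{"goy":88},"h":{"b":65,"dk":69,"j":91,"qnj":12},"shp":{"dm":7,"jl":0,"pch":4}},"wfz":33}
Value at /cf/0/3: 7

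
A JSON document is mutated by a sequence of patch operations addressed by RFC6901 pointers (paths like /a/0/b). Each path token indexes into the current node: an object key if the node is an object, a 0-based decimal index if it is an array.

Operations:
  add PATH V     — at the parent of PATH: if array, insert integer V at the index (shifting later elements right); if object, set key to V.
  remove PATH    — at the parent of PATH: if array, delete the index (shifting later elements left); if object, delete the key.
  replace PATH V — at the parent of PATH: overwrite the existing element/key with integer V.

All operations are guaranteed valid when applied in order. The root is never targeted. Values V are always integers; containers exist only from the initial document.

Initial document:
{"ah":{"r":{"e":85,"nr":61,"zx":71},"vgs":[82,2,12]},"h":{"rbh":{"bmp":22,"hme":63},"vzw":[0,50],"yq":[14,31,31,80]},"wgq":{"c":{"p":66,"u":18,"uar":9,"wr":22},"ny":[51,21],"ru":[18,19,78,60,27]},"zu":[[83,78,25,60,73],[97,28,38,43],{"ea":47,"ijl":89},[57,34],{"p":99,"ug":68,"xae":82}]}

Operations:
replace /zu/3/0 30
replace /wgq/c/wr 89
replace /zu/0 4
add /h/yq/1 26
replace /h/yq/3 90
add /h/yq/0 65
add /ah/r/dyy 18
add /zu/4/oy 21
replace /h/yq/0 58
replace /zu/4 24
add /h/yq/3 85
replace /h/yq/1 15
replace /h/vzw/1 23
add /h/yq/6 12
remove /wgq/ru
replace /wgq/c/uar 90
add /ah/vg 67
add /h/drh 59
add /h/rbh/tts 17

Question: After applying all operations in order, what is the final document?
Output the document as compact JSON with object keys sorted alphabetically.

Answer: {"ah":{"r":{"dyy":18,"e":85,"nr":61,"zx":71},"vg":67,"vgs":[82,2,12]},"h":{"drh":59,"rbh":{"bmp":22,"hme":63,"tts":17},"vzw":[0,23],"yq":[58,15,26,85,31,90,12,80]},"wgq":{"c":{"p":66,"u":18,"uar":90,"wr":89},"ny":[51,21]},"zu":[4,[97,28,38,43],{"ea":47,"ijl":89},[30,34],24]}

Derivation:
After op 1 (replace /zu/3/0 30): {"ah":{"r":{"e":85,"nr":61,"zx":71},"vgs":[82,2,12]},"h":{"rbh":{"bmp":22,"hme":63},"vzw":[0,50],"yq":[14,31,31,80]},"wgq":{"c":{"p":66,"u":18,"uar":9,"wr":22},"ny":[51,21],"ru":[18,19,78,60,27]},"zu":[[83,78,25,60,73],[97,28,38,43],{"ea":47,"ijl":89},[30,34],{"p":99,"ug":68,"xae":82}]}
After op 2 (replace /wgq/c/wr 89): {"ah":{"r":{"e":85,"nr":61,"zx":71},"vgs":[82,2,12]},"h":{"rbh":{"bmp":22,"hme":63},"vzw":[0,50],"yq":[14,31,31,80]},"wgq":{"c":{"p":66,"u":18,"uar":9,"wr":89},"ny":[51,21],"ru":[18,19,78,60,27]},"zu":[[83,78,25,60,73],[97,28,38,43],{"ea":47,"ijl":89},[30,34],{"p":99,"ug":68,"xae":82}]}
After op 3 (replace /zu/0 4): {"ah":{"r":{"e":85,"nr":61,"zx":71},"vgs":[82,2,12]},"h":{"rbh":{"bmp":22,"hme":63},"vzw":[0,50],"yq":[14,31,31,80]},"wgq":{"c":{"p":66,"u":18,"uar":9,"wr":89},"ny":[51,21],"ru":[18,19,78,60,27]},"zu":[4,[97,28,38,43],{"ea":47,"ijl":89},[30,34],{"p":99,"ug":68,"xae":82}]}
After op 4 (add /h/yq/1 26): {"ah":{"r":{"e":85,"nr":61,"zx":71},"vgs":[82,2,12]},"h":{"rbh":{"bmp":22,"hme":63},"vzw":[0,50],"yq":[14,26,31,31,80]},"wgq":{"c":{"p":66,"u":18,"uar":9,"wr":89},"ny":[51,21],"ru":[18,19,78,60,27]},"zu":[4,[97,28,38,43],{"ea":47,"ijl":89},[30,34],{"p":99,"ug":68,"xae":82}]}
After op 5 (replace /h/yq/3 90): {"ah":{"r":{"e":85,"nr":61,"zx":71},"vgs":[82,2,12]},"h":{"rbh":{"bmp":22,"hme":63},"vzw":[0,50],"yq":[14,26,31,90,80]},"wgq":{"c":{"p":66,"u":18,"uar":9,"wr":89},"ny":[51,21],"ru":[18,19,78,60,27]},"zu":[4,[97,28,38,43],{"ea":47,"ijl":89},[30,34],{"p":99,"ug":68,"xae":82}]}
After op 6 (add /h/yq/0 65): {"ah":{"r":{"e":85,"nr":61,"zx":71},"vgs":[82,2,12]},"h":{"rbh":{"bmp":22,"hme":63},"vzw":[0,50],"yq":[65,14,26,31,90,80]},"wgq":{"c":{"p":66,"u":18,"uar":9,"wr":89},"ny":[51,21],"ru":[18,19,78,60,27]},"zu":[4,[97,28,38,43],{"ea":47,"ijl":89},[30,34],{"p":99,"ug":68,"xae":82}]}
After op 7 (add /ah/r/dyy 18): {"ah":{"r":{"dyy":18,"e":85,"nr":61,"zx":71},"vgs":[82,2,12]},"h":{"rbh":{"bmp":22,"hme":63},"vzw":[0,50],"yq":[65,14,26,31,90,80]},"wgq":{"c":{"p":66,"u":18,"uar":9,"wr":89},"ny":[51,21],"ru":[18,19,78,60,27]},"zu":[4,[97,28,38,43],{"ea":47,"ijl":89},[30,34],{"p":99,"ug":68,"xae":82}]}
After op 8 (add /zu/4/oy 21): {"ah":{"r":{"dyy":18,"e":85,"nr":61,"zx":71},"vgs":[82,2,12]},"h":{"rbh":{"bmp":22,"hme":63},"vzw":[0,50],"yq":[65,14,26,31,90,80]},"wgq":{"c":{"p":66,"u":18,"uar":9,"wr":89},"ny":[51,21],"ru":[18,19,78,60,27]},"zu":[4,[97,28,38,43],{"ea":47,"ijl":89},[30,34],{"oy":21,"p":99,"ug":68,"xae":82}]}
After op 9 (replace /h/yq/0 58): {"ah":{"r":{"dyy":18,"e":85,"nr":61,"zx":71},"vgs":[82,2,12]},"h":{"rbh":{"bmp":22,"hme":63},"vzw":[0,50],"yq":[58,14,26,31,90,80]},"wgq":{"c":{"p":66,"u":18,"uar":9,"wr":89},"ny":[51,21],"ru":[18,19,78,60,27]},"zu":[4,[97,28,38,43],{"ea":47,"ijl":89},[30,34],{"oy":21,"p":99,"ug":68,"xae":82}]}
After op 10 (replace /zu/4 24): {"ah":{"r":{"dyy":18,"e":85,"nr":61,"zx":71},"vgs":[82,2,12]},"h":{"rbh":{"bmp":22,"hme":63},"vzw":[0,50],"yq":[58,14,26,31,90,80]},"wgq":{"c":{"p":66,"u":18,"uar":9,"wr":89},"ny":[51,21],"ru":[18,19,78,60,27]},"zu":[4,[97,28,38,43],{"ea":47,"ijl":89},[30,34],24]}
After op 11 (add /h/yq/3 85): {"ah":{"r":{"dyy":18,"e":85,"nr":61,"zx":71},"vgs":[82,2,12]},"h":{"rbh":{"bmp":22,"hme":63},"vzw":[0,50],"yq":[58,14,26,85,31,90,80]},"wgq":{"c":{"p":66,"u":18,"uar":9,"wr":89},"ny":[51,21],"ru":[18,19,78,60,27]},"zu":[4,[97,28,38,43],{"ea":47,"ijl":89},[30,34],24]}
After op 12 (replace /h/yq/1 15): {"ah":{"r":{"dyy":18,"e":85,"nr":61,"zx":71},"vgs":[82,2,12]},"h":{"rbh":{"bmp":22,"hme":63},"vzw":[0,50],"yq":[58,15,26,85,31,90,80]},"wgq":{"c":{"p":66,"u":18,"uar":9,"wr":89},"ny":[51,21],"ru":[18,19,78,60,27]},"zu":[4,[97,28,38,43],{"ea":47,"ijl":89},[30,34],24]}
After op 13 (replace /h/vzw/1 23): {"ah":{"r":{"dyy":18,"e":85,"nr":61,"zx":71},"vgs":[82,2,12]},"h":{"rbh":{"bmp":22,"hme":63},"vzw":[0,23],"yq":[58,15,26,85,31,90,80]},"wgq":{"c":{"p":66,"u":18,"uar":9,"wr":89},"ny":[51,21],"ru":[18,19,78,60,27]},"zu":[4,[97,28,38,43],{"ea":47,"ijl":89},[30,34],24]}
After op 14 (add /h/yq/6 12): {"ah":{"r":{"dyy":18,"e":85,"nr":61,"zx":71},"vgs":[82,2,12]},"h":{"rbh":{"bmp":22,"hme":63},"vzw":[0,23],"yq":[58,15,26,85,31,90,12,80]},"wgq":{"c":{"p":66,"u":18,"uar":9,"wr":89},"ny":[51,21],"ru":[18,19,78,60,27]},"zu":[4,[97,28,38,43],{"ea":47,"ijl":89},[30,34],24]}
After op 15 (remove /wgq/ru): {"ah":{"r":{"dyy":18,"e":85,"nr":61,"zx":71},"vgs":[82,2,12]},"h":{"rbh":{"bmp":22,"hme":63},"vzw":[0,23],"yq":[58,15,26,85,31,90,12,80]},"wgq":{"c":{"p":66,"u":18,"uar":9,"wr":89},"ny":[51,21]},"zu":[4,[97,28,38,43],{"ea":47,"ijl":89},[30,34],24]}
After op 16 (replace /wgq/c/uar 90): {"ah":{"r":{"dyy":18,"e":85,"nr":61,"zx":71},"vgs":[82,2,12]},"h":{"rbh":{"bmp":22,"hme":63},"vzw":[0,23],"yq":[58,15,26,85,31,90,12,80]},"wgq":{"c":{"p":66,"u":18,"uar":90,"wr":89},"ny":[51,21]},"zu":[4,[97,28,38,43],{"ea":47,"ijl":89},[30,34],24]}
After op 17 (add /ah/vg 67): {"ah":{"r":{"dyy":18,"e":85,"nr":61,"zx":71},"vg":67,"vgs":[82,2,12]},"h":{"rbh":{"bmp":22,"hme":63},"vzw":[0,23],"yq":[58,15,26,85,31,90,12,80]},"wgq":{"c":{"p":66,"u":18,"uar":90,"wr":89},"ny":[51,21]},"zu":[4,[97,28,38,43],{"ea":47,"ijl":89},[30,34],24]}
After op 18 (add /h/drh 59): {"ah":{"r":{"dyy":18,"e":85,"nr":61,"zx":71},"vg":67,"vgs":[82,2,12]},"h":{"drh":59,"rbh":{"bmp":22,"hme":63},"vzw":[0,23],"yq":[58,15,26,85,31,90,12,80]},"wgq":{"c":{"p":66,"u":18,"uar":90,"wr":89},"ny":[51,21]},"zu":[4,[97,28,38,43],{"ea":47,"ijl":89},[30,34],24]}
After op 19 (add /h/rbh/tts 17): {"ah":{"r":{"dyy":18,"e":85,"nr":61,"zx":71},"vg":67,"vgs":[82,2,12]},"h":{"drh":59,"rbh":{"bmp":22,"hme":63,"tts":17},"vzw":[0,23],"yq":[58,15,26,85,31,90,12,80]},"wgq":{"c":{"p":66,"u":18,"uar":90,"wr":89},"ny":[51,21]},"zu":[4,[97,28,38,43],{"ea":47,"ijl":89},[30,34],24]}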